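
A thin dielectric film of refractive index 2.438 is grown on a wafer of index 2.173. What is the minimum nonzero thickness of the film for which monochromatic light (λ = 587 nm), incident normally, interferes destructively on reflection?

Top surface (1.0 → 2.438): reflection off a higher-index medium gives a half-wave phase shift.
Ray reflecting at the bottom interface goes from n = 2.438 toward n = 2.173: no phase shift.
Net: one phase inversion between the two reflected rays.
For minimum reflection here: 2 n t = m λ.
Minimum nonzero at m = 1: t = λ / (2 n) = 587 / (2 × 2.438) = 120 nm.

120 nm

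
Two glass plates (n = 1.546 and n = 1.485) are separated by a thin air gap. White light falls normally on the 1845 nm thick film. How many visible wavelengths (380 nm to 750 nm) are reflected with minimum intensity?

Top surface (1.546 → 1.0): reflection off a lower-index medium gives no phase shift.
Ray reflecting at the bottom interface goes from n = 1.0 toward n = 1.485: a half-wave phase shift.
Net: one phase inversion between the two reflected rays.
For dark reflection here: 2 n t = m λ.
λ = 2 n t / m = 3690 / m nm.
m=4: 923 nm (IR); m=5: 738 nm (visible); m=6: 615 nm (visible); m=7: 527 nm (visible); m=8: 461 nm (visible); m=9: 410 nm (visible); m=10: 369 nm (UV).

5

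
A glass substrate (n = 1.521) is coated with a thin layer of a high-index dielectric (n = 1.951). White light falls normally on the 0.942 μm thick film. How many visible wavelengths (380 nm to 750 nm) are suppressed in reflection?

5

Ray reflecting at the top interface goes from n = 1.0 toward n = 1.951: a half-wave phase shift.
At the lower boundary (n = 1.951 to n = 1.521) the reflected ray undergoes no phase shift.
Exactly one π shift → a net half-wave offset.
For weak reflection here: 2 n t = m λ.
λ = 2 n t / m = 3676 / m nm.
m=4: 919 nm (IR); m=5: 735 nm (visible); m=6: 613 nm (visible); m=7: 525 nm (visible); m=8: 459 nm (visible); m=9: 408 nm (visible); m=10: 368 nm (UV).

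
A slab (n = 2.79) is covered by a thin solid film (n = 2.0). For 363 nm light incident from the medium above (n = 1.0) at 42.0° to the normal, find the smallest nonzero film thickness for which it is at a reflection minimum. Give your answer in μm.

Ray reflecting at the top interface goes from n = 1.0 toward n = 2.0: a half-wave phase shift.
Bottom surface (2.0 → 2.79): reflection off a higher-index medium gives a half-wave phase shift.
Zero or two π shifts → no net half-wave offset.
For dark reflection here: 2 n t cos θ_r = (m + ½) λ.
Snell's law: 1.0 sin 42.0° = 2.0 sin θ_r → sin θ_r = 0.335, cos θ_r = 0.942.
Minimum at m = 0: t = λ / (4 n cos θ_r) = 363 / (4 × 2.0 × 0.942) = 48.1 nm.

0.0481 μm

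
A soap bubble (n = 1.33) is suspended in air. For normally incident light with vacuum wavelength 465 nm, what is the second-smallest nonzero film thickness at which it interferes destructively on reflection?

Top surface (1.0 → 1.33): reflection off a higher-index medium gives a half-wave phase shift.
At the lower boundary (n = 1.33 to n = 1.0) the reflected ray undergoes no phase shift.
Exactly one π shift → a net half-wave offset.
For dark reflection here: 2 n t = m λ.
The second-smallest nonzero thickness corresponds to m = 2: t = m λ / (2 n) = 2.00 × 465 / (2 × 1.33) = 350 nm.

350 nm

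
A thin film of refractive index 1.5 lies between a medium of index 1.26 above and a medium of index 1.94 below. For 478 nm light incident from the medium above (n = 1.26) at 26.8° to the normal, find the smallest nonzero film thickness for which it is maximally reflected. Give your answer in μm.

At the upper boundary (n = 1.26 to n = 1.5) the reflected ray undergoes a half-wave phase shift.
Ray reflecting at the bottom interface goes from n = 1.5 toward n = 1.94: a half-wave phase shift.
Zero or two π shifts → no net half-wave offset.
So the condition for constructive reflection is 2 n t cos θ_r = m λ.
Snell's law: 1.26 sin 26.8° = 1.5 sin θ_r → sin θ_r = 0.379, cos θ_r = 0.926.
Minimum nonzero at m = 1: t = λ / (2 n cos θ_r) = 478 / (2 × 1.5 × 0.926) = 172 nm.

0.172 μm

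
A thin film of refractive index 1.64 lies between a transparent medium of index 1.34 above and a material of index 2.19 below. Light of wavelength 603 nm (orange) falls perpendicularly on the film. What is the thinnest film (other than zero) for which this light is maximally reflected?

184 nm

At the upper boundary (n = 1.34 to n = 1.64) the reflected ray undergoes a half-wave phase shift.
At the lower boundary (n = 1.64 to n = 2.19) the reflected ray undergoes a half-wave phase shift.
Zero or two π shifts → no net half-wave offset.
With no net inversion, constructive interference in reflection requires 2 n t = m λ.
Minimum nonzero at m = 1: t = λ / (2 n) = 603 / (2 × 1.64) = 184 nm.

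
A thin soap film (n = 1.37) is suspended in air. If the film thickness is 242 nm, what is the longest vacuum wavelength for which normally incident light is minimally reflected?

Ray reflecting at the top interface goes from n = 1.0 toward n = 1.37: a half-wave phase shift.
Ray reflecting at the bottom interface goes from n = 1.37 toward n = 1.0: no phase shift.
Net: one phase inversion between the two reflected rays.
With one net inversion, destructive interference in reflection requires 2 n t = m λ.
λ = 2 n t / m. The longest wavelength is m = 1: λ = 2 × 1.37 × 242 / 1.00 = 663 nm.

663 nm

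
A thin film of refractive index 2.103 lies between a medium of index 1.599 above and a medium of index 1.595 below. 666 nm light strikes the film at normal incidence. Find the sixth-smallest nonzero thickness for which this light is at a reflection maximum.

Top surface (1.599 → 2.103): reflection off a higher-index medium gives a half-wave phase shift.
At the lower boundary (n = 2.103 to n = 1.595) the reflected ray undergoes no phase shift.
The two reflections differ by half a wavelength.
For bright reflection here: 2 n t = (m + ½) λ.
The sixth-smallest nonzero thickness corresponds to m = 5: t = (m + ½) λ / (2 n) = 5.50 × 666 / (2 × 2.103) = 871 nm.

871 nm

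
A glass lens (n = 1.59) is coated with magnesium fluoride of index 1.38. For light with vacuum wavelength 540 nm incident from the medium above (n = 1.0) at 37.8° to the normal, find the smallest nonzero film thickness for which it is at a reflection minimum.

109 nm

Ray reflecting at the top interface goes from n = 1.0 toward n = 1.38: a half-wave phase shift.
Ray reflecting at the bottom interface goes from n = 1.38 toward n = 1.59: a half-wave phase shift.
Zero or two π shifts → no net half-wave offset.
For weak reflection here: 2 n t cos θ_r = (m + ½) λ.
Snell's law: 1.0 sin 37.8° = 1.38 sin θ_r → sin θ_r = 0.444, cos θ_r = 0.896.
Minimum at m = 0: t = λ / (4 n cos θ_r) = 540 / (4 × 1.38 × 0.896) = 109 nm.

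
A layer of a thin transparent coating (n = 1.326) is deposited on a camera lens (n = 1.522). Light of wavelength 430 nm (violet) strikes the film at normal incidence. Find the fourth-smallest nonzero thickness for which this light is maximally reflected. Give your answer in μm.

0.649 μm

Top surface (1.0 → 1.326): reflection off a higher-index medium gives a half-wave phase shift.
At the lower boundary (n = 1.326 to n = 1.522) the reflected ray undergoes a half-wave phase shift.
The two reflections carry the same phase change, so no net offset.
So the condition for constructive reflection is 2 n t = m λ.
The fourth-smallest nonzero thickness corresponds to m = 4: t = m λ / (2 n) = 4.00 × 430 / (2 × 1.326) = 649 nm.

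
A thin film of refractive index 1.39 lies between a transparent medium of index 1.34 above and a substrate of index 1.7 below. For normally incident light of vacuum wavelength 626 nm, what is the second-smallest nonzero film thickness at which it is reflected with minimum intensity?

338 nm

Top surface (1.34 → 1.39): reflection off a higher-index medium gives a half-wave phase shift.
Ray reflecting at the bottom interface goes from n = 1.39 toward n = 1.7: a half-wave phase shift.
Zero or two π shifts → no net half-wave offset.
So the condition for destructive reflection is 2 n t = (m + ½) λ.
The second-smallest nonzero thickness corresponds to m = 1: t = (m + ½) λ / (2 n) = 1.50 × 626 / (2 × 1.39) = 338 nm.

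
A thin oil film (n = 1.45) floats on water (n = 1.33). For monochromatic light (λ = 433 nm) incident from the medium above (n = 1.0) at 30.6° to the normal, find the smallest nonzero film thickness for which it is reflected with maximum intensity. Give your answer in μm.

0.0797 μm

Ray reflecting at the top interface goes from n = 1.0 toward n = 1.45: a half-wave phase shift.
Ray reflecting at the bottom interface goes from n = 1.45 toward n = 1.33: no phase shift.
Net: one phase inversion between the two reflected rays.
For maximum reflection here: 2 n t cos θ_r = (m + ½) λ.
Snell's law: 1.0 sin 30.6° = 1.45 sin θ_r → sin θ_r = 0.351, cos θ_r = 0.936.
Minimum at m = 0: t = λ / (4 n cos θ_r) = 433 / (4 × 1.45 × 0.936) = 79.7 nm.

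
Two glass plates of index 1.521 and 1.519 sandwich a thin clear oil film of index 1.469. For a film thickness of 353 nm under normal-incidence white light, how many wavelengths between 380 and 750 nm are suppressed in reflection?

1

Top surface (1.521 → 1.469): reflection off a lower-index medium gives no phase shift.
Ray reflecting at the bottom interface goes from n = 1.469 toward n = 1.519: a half-wave phase shift.
Net: one phase inversion between the two reflected rays.
For dark reflection here: 2 n t = m λ.
λ = 2 n t / m = 1037 / m nm.
m=1: 1037 nm (IR); m=2: 519 nm (visible); m=3: 346 nm (UV).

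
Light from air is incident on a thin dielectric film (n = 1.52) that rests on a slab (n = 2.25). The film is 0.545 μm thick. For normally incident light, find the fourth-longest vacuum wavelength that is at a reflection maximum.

414 nm

Top surface (1.0 → 1.52): reflection off a higher-index medium gives a half-wave phase shift.
Ray reflecting at the bottom interface goes from n = 1.52 toward n = 2.25: a half-wave phase shift.
Zero or two π shifts → no net half-wave offset.
With no net inversion, constructive interference in reflection requires 2 n t = m λ.
λ = 2 n t / m. The fourth-longest wavelength is m = 4: λ = 2 × 1.52 × 545 / 4.00 = 414 nm.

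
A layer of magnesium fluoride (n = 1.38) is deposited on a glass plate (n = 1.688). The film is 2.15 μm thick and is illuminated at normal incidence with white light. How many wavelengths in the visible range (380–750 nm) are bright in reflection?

8

Top surface (1.0 → 1.38): reflection off a higher-index medium gives a half-wave phase shift.
Ray reflecting at the bottom interface goes from n = 1.38 toward n = 1.688: a half-wave phase shift.
Net: no relative phase inversion (both shifts match).
With no net inversion, constructive interference in reflection requires 2 n t = m λ.
λ = 2 n t / m = 5934 / m nm.
m=7: 848 nm (IR); m=8: 742 nm (visible); m=9: 659 nm (visible); m=10: 593 nm (visible); m=11: 539 nm (visible); m=12: 495 nm (visible); m=13: 456 nm (visible); m=14: 424 nm (visible); m=15: 396 nm (visible); m=16: 371 nm (UV).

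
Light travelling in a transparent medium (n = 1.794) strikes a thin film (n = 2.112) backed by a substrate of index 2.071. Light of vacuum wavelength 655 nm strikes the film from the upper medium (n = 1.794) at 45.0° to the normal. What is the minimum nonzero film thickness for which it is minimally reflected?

194 nm

At the upper boundary (n = 1.794 to n = 2.112) the reflected ray undergoes a half-wave phase shift.
At the lower boundary (n = 2.112 to n = 2.071) the reflected ray undergoes no phase shift.
The two reflections differ by half a wavelength.
For weak reflection here: 2 n t cos θ_r = m λ.
Snell's law: 1.794 sin 45.0° = 2.112 sin θ_r → sin θ_r = 0.601, cos θ_r = 0.800.
Minimum nonzero at m = 1: t = λ / (2 n cos θ_r) = 655 / (2 × 2.112 × 0.800) = 194 nm.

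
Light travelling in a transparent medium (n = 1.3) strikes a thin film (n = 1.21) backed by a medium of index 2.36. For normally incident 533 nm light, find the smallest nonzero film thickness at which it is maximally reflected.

Top surface (1.3 → 1.21): reflection off a lower-index medium gives no phase shift.
At the lower boundary (n = 1.21 to n = 2.36) the reflected ray undergoes a half-wave phase shift.
Exactly one π shift → a net half-wave offset.
With one net inversion, constructive interference in reflection requires 2 n t = (m + ½) λ.
Minimum at m = 0: t = λ / (4 n) = 533 / (4 × 1.21) = 110 nm.

110 nm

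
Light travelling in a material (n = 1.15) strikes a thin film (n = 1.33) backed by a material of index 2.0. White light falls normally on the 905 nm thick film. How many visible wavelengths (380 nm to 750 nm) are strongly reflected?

Top surface (1.15 → 1.33): reflection off a higher-index medium gives a half-wave phase shift.
Bottom surface (1.33 → 2.0): reflection off a higher-index medium gives a half-wave phase shift.
Zero or two π shifts → no net half-wave offset.
For bright reflection here: 2 n t = m λ.
λ = 2 n t / m = 2407 / m nm.
m=3: 802 nm (IR); m=4: 602 nm (visible); m=5: 481 nm (visible); m=6: 401 nm (visible); m=7: 344 nm (UV).

3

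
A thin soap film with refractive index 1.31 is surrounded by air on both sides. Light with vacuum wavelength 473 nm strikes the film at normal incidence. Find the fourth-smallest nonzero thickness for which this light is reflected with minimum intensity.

Ray reflecting at the top interface goes from n = 1.0 toward n = 1.31: a half-wave phase shift.
Ray reflecting at the bottom interface goes from n = 1.31 toward n = 1.0: no phase shift.
The two reflections differ by half a wavelength.
For dark reflection here: 2 n t = m λ.
The fourth-smallest nonzero thickness corresponds to m = 4: t = m λ / (2 n) = 4.00 × 473 / (2 × 1.31) = 722 nm.

722 nm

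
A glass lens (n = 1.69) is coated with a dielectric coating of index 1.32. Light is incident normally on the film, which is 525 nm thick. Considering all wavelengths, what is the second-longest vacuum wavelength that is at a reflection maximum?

Top surface (1.0 → 1.32): reflection off a higher-index medium gives a half-wave phase shift.
Ray reflecting at the bottom interface goes from n = 1.32 toward n = 1.69: a half-wave phase shift.
The two reflections carry the same phase change, so no net offset.
With no net inversion, constructive interference in reflection requires 2 n t = m λ.
λ = 2 n t / m. The second-longest wavelength is m = 2: λ = 2 × 1.32 × 525 / 2.00 = 693 nm.

693 nm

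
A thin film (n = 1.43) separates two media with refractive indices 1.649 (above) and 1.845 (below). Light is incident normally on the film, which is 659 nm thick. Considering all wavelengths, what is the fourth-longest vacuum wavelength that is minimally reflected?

471 nm

Top surface (1.649 → 1.43): reflection off a lower-index medium gives no phase shift.
Ray reflecting at the bottom interface goes from n = 1.43 toward n = 1.845: a half-wave phase shift.
The two reflections differ by half a wavelength.
With one net inversion, destructive interference in reflection requires 2 n t = m λ.
λ = 2 n t / m. The fourth-longest wavelength is m = 4: λ = 2 × 1.43 × 659 / 4.00 = 471 nm.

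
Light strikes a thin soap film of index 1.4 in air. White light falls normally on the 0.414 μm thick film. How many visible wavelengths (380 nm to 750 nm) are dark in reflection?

At the upper boundary (n = 1.0 to n = 1.4) the reflected ray undergoes a half-wave phase shift.
At the lower boundary (n = 1.4 to n = 1.0) the reflected ray undergoes no phase shift.
Exactly one π shift → a net half-wave offset.
With one net inversion, destructive interference in reflection requires 2 n t = m λ.
λ = 2 n t / m = 1159 / m nm.
m=1: 1159 nm (IR); m=2: 580 nm (visible); m=3: 386 nm (visible); m=4: 290 nm (UV).

2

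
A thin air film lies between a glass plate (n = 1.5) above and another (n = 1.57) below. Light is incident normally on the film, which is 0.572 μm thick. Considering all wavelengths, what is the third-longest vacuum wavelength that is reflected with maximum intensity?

At the upper boundary (n = 1.5 to n = 1.0) the reflected ray undergoes no phase shift.
At the lower boundary (n = 1.0 to n = 1.57) the reflected ray undergoes a half-wave phase shift.
Net: one phase inversion between the two reflected rays.
So the condition for constructive reflection is 2 n t = (m + ½) λ.
λ = 2 n t / (m + ½). The third-longest wavelength is m = 2: λ = 2 × 1.0 × 572 / 2.50 = 458 nm.

458 nm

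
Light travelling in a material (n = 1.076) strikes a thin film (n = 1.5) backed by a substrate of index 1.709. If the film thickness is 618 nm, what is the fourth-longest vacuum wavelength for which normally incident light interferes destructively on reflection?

Top surface (1.076 → 1.5): reflection off a higher-index medium gives a half-wave phase shift.
Bottom surface (1.5 → 1.709): reflection off a higher-index medium gives a half-wave phase shift.
Zero or two π shifts → no net half-wave offset.
For weak reflection here: 2 n t = (m + ½) λ.
λ = 2 n t / (m + ½). The fourth-longest wavelength is m = 3: λ = 2 × 1.5 × 618 / 3.50 = 530 nm.

530 nm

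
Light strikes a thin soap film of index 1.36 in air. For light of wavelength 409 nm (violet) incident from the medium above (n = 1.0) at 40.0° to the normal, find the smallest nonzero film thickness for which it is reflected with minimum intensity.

171 nm

Ray reflecting at the top interface goes from n = 1.0 toward n = 1.36: a half-wave phase shift.
Bottom surface (1.36 → 1.0): reflection off a lower-index medium gives no phase shift.
Net: one phase inversion between the two reflected rays.
So the condition for destructive reflection is 2 n t cos θ_r = m λ.
Snell's law: 1.0 sin 40.0° = 1.36 sin θ_r → sin θ_r = 0.473, cos θ_r = 0.881.
Minimum nonzero at m = 1: t = λ / (2 n cos θ_r) = 409 / (2 × 1.36 × 0.881) = 171 nm.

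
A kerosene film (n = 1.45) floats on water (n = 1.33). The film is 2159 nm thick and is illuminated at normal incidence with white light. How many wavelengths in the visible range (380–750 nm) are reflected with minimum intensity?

8

Top surface (1.0 → 1.45): reflection off a higher-index medium gives a half-wave phase shift.
At the lower boundary (n = 1.45 to n = 1.33) the reflected ray undergoes no phase shift.
The two reflections differ by half a wavelength.
For minimum reflection here: 2 n t = m λ.
λ = 2 n t / m = 6261 / m nm.
m=8: 783 nm (IR); m=9: 696 nm (visible); m=10: 626 nm (visible); m=11: 569 nm (visible); m=12: 522 nm (visible); m=13: 482 nm (visible); m=14: 447 nm (visible); m=15: 417 nm (visible); m=16: 391 nm (visible); m=17: 368 nm (UV).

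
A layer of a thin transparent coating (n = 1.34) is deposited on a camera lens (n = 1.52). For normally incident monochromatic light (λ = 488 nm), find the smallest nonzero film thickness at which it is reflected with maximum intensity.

182 nm

Ray reflecting at the top interface goes from n = 1.0 toward n = 1.34: a half-wave phase shift.
Ray reflecting at the bottom interface goes from n = 1.34 toward n = 1.52: a half-wave phase shift.
The two reflections carry the same phase change, so no net offset.
For maximum reflection here: 2 n t = m λ.
Minimum nonzero at m = 1: t = λ / (2 n) = 488 / (2 × 1.34) = 182 nm.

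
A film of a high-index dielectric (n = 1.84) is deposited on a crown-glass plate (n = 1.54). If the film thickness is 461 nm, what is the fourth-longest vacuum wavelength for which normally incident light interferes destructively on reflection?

Top surface (1.0 → 1.84): reflection off a higher-index medium gives a half-wave phase shift.
Ray reflecting at the bottom interface goes from n = 1.84 toward n = 1.54: no phase shift.
The two reflections differ by half a wavelength.
With one net inversion, destructive interference in reflection requires 2 n t = m λ.
λ = 2 n t / m. The fourth-longest wavelength is m = 4: λ = 2 × 1.84 × 461 / 4.00 = 424 nm.

424 nm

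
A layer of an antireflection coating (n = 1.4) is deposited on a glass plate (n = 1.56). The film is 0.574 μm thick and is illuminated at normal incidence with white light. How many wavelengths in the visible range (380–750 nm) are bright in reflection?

Top surface (1.0 → 1.4): reflection off a higher-index medium gives a half-wave phase shift.
Ray reflecting at the bottom interface goes from n = 1.4 toward n = 1.56: a half-wave phase shift.
Net: no relative phase inversion (both shifts match).
For maximum reflection here: 2 n t = m λ.
λ = 2 n t / m = 1607 / m nm.
m=2: 804 nm (IR); m=3: 536 nm (visible); m=4: 402 nm (visible); m=5: 321 nm (UV).

2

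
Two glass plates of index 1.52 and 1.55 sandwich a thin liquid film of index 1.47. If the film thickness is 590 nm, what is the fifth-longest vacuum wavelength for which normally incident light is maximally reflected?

385 nm

Top surface (1.52 → 1.47): reflection off a lower-index medium gives no phase shift.
Bottom surface (1.47 → 1.55): reflection off a higher-index medium gives a half-wave phase shift.
Net: one phase inversion between the two reflected rays.
So the condition for constructive reflection is 2 n t = (m + ½) λ.
λ = 2 n t / (m + ½). The fifth-longest wavelength is m = 4: λ = 2 × 1.47 × 590 / 4.50 = 385 nm.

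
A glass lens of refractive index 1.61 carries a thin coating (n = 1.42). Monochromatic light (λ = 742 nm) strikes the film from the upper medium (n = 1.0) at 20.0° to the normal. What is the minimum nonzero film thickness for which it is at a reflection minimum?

Top surface (1.0 → 1.42): reflection off a higher-index medium gives a half-wave phase shift.
Ray reflecting at the bottom interface goes from n = 1.42 toward n = 1.61: a half-wave phase shift.
The two reflections carry the same phase change, so no net offset.
So the condition for destructive reflection is 2 n t cos θ_r = (m + ½) λ.
Snell's law: 1.0 sin 20.0° = 1.42 sin θ_r → sin θ_r = 0.241, cos θ_r = 0.971.
Minimum at m = 0: t = λ / (4 n cos θ_r) = 742 / (4 × 1.42 × 0.971) = 135 nm.

135 nm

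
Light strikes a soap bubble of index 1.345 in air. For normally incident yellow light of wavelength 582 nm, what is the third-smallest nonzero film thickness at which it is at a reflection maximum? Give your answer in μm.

Ray reflecting at the top interface goes from n = 1.0 toward n = 1.345: a half-wave phase shift.
At the lower boundary (n = 1.345 to n = 1.0) the reflected ray undergoes no phase shift.
The two reflections differ by half a wavelength.
For strong reflection here: 2 n t = (m + ½) λ.
The third-smallest nonzero thickness corresponds to m = 2: t = (m + ½) λ / (2 n) = 2.50 × 582 / (2 × 1.345) = 541 nm.

0.541 μm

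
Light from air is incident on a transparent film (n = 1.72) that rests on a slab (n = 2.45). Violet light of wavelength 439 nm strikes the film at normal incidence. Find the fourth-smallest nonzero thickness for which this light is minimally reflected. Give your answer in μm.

Ray reflecting at the top interface goes from n = 1.0 toward n = 1.72: a half-wave phase shift.
Ray reflecting at the bottom interface goes from n = 1.72 toward n = 2.45: a half-wave phase shift.
Net: no relative phase inversion (both shifts match).
For dark reflection here: 2 n t = (m + ½) λ.
The fourth-smallest nonzero thickness corresponds to m = 3: t = (m + ½) λ / (2 n) = 3.50 × 439 / (2 × 1.72) = 447 nm.

0.447 μm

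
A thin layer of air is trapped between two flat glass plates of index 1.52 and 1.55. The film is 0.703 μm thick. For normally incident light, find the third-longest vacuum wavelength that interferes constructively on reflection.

562 nm

Ray reflecting at the top interface goes from n = 1.52 toward n = 1.0: no phase shift.
Ray reflecting at the bottom interface goes from n = 1.0 toward n = 1.55: a half-wave phase shift.
Net: one phase inversion between the two reflected rays.
So the condition for constructive reflection is 2 n t = (m + ½) λ.
λ = 2 n t / (m + ½). The third-longest wavelength is m = 2: λ = 2 × 1.0 × 703 / 2.50 = 562 nm.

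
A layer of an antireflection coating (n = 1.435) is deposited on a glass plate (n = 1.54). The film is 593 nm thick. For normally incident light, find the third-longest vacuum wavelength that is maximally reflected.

567 nm

Top surface (1.0 → 1.435): reflection off a higher-index medium gives a half-wave phase shift.
At the lower boundary (n = 1.435 to n = 1.54) the reflected ray undergoes a half-wave phase shift.
Zero or two π shifts → no net half-wave offset.
For bright reflection here: 2 n t = m λ.
λ = 2 n t / m. The third-longest wavelength is m = 3: λ = 2 × 1.435 × 593 / 3.00 = 567 nm.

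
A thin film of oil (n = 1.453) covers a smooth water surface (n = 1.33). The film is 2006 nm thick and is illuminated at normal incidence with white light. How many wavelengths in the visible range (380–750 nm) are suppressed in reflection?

8

At the upper boundary (n = 1.0 to n = 1.453) the reflected ray undergoes a half-wave phase shift.
Bottom surface (1.453 → 1.33): reflection off a lower-index medium gives no phase shift.
Exactly one π shift → a net half-wave offset.
For dark reflection here: 2 n t = m λ.
λ = 2 n t / m = 5829 / m nm.
m=7: 833 nm (IR); m=8: 729 nm (visible); m=9: 648 nm (visible); m=10: 583 nm (visible); m=11: 530 nm (visible); m=12: 486 nm (visible); m=13: 448 nm (visible); m=14: 416 nm (visible); m=15: 389 nm (visible); m=16: 364 nm (UV).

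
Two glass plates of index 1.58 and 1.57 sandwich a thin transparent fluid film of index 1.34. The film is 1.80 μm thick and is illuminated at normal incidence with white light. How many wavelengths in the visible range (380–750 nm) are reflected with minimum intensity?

Top surface (1.58 → 1.34): reflection off a lower-index medium gives no phase shift.
Bottom surface (1.34 → 1.57): reflection off a higher-index medium gives a half-wave phase shift.
Exactly one π shift → a net half-wave offset.
So the condition for destructive reflection is 2 n t = m λ.
λ = 2 n t / m = 4824 / m nm.
m=6: 804 nm (IR); m=7: 689 nm (visible); m=8: 603 nm (visible); m=9: 536 nm (visible); m=10: 482 nm (visible); m=11: 439 nm (visible); m=12: 402 nm (visible); m=13: 371 nm (UV).

6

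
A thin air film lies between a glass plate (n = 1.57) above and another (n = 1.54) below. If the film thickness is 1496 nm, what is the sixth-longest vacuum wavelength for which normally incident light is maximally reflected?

544 nm

Top surface (1.57 → 1.0): reflection off a lower-index medium gives no phase shift.
At the lower boundary (n = 1.0 to n = 1.54) the reflected ray undergoes a half-wave phase shift.
The two reflections differ by half a wavelength.
For maximum reflection here: 2 n t = (m + ½) λ.
λ = 2 n t / (m + ½). The sixth-longest wavelength is m = 5: λ = 2 × 1.0 × 1496 / 5.50 = 544 nm.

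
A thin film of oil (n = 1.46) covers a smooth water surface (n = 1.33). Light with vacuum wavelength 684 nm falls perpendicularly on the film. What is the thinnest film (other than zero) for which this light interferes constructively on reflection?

Ray reflecting at the top interface goes from n = 1.0 toward n = 1.46: a half-wave phase shift.
Bottom surface (1.46 → 1.33): reflection off a lower-index medium gives no phase shift.
Exactly one π shift → a net half-wave offset.
For strong reflection here: 2 n t = (m + ½) λ.
Minimum at m = 0: t = λ / (4 n) = 684 / (4 × 1.46) = 117 nm.

117 nm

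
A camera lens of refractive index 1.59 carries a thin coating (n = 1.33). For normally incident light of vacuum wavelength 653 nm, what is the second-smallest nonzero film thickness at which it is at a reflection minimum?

368 nm

Ray reflecting at the top interface goes from n = 1.0 toward n = 1.33: a half-wave phase shift.
Bottom surface (1.33 → 1.59): reflection off a higher-index medium gives a half-wave phase shift.
Zero or two π shifts → no net half-wave offset.
For weak reflection here: 2 n t = (m + ½) λ.
The second-smallest nonzero thickness corresponds to m = 1: t = (m + ½) λ / (2 n) = 1.50 × 653 / (2 × 1.33) = 368 nm.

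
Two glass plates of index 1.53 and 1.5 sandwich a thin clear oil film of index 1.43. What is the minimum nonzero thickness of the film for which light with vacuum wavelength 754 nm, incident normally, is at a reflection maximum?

At the upper boundary (n = 1.53 to n = 1.43) the reflected ray undergoes no phase shift.
At the lower boundary (n = 1.43 to n = 1.5) the reflected ray undergoes a half-wave phase shift.
Net: one phase inversion between the two reflected rays.
So the condition for constructive reflection is 2 n t = (m + ½) λ.
Minimum at m = 0: t = λ / (4 n) = 754 / (4 × 1.43) = 132 nm.

132 nm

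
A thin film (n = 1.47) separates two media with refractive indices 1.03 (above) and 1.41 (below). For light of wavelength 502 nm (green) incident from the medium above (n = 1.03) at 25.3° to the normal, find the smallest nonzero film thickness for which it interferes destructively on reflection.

Ray reflecting at the top interface goes from n = 1.03 toward n = 1.47: a half-wave phase shift.
Ray reflecting at the bottom interface goes from n = 1.47 toward n = 1.41: no phase shift.
Net: one phase inversion between the two reflected rays.
With one net inversion, destructive interference in reflection requires 2 n t cos θ_r = m λ.
Snell's law: 1.03 sin 25.3° = 1.47 sin θ_r → sin θ_r = 0.299, cos θ_r = 0.954.
Minimum nonzero at m = 1: t = λ / (2 n cos θ_r) = 502 / (2 × 1.47 × 0.954) = 179 nm.

179 nm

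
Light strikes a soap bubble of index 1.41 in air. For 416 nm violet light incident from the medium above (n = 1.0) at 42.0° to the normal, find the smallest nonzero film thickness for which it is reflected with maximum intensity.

83.8 nm

At the upper boundary (n = 1.0 to n = 1.41) the reflected ray undergoes a half-wave phase shift.
At the lower boundary (n = 1.41 to n = 1.0) the reflected ray undergoes no phase shift.
Exactly one π shift → a net half-wave offset.
For maximum reflection here: 2 n t cos θ_r = (m + ½) λ.
Snell's law: 1.0 sin 42.0° = 1.41 sin θ_r → sin θ_r = 0.475, cos θ_r = 0.880.
Minimum at m = 0: t = λ / (4 n cos θ_r) = 416 / (4 × 1.41 × 0.880) = 83.8 nm.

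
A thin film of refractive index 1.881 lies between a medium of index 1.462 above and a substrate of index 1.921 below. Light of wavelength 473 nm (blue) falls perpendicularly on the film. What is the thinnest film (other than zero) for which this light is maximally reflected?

Top surface (1.462 → 1.881): reflection off a higher-index medium gives a half-wave phase shift.
At the lower boundary (n = 1.881 to n = 1.921) the reflected ray undergoes a half-wave phase shift.
Net: no relative phase inversion (both shifts match).
So the condition for constructive reflection is 2 n t = m λ.
Minimum nonzero at m = 1: t = λ / (2 n) = 473 / (2 × 1.881) = 126 nm.

126 nm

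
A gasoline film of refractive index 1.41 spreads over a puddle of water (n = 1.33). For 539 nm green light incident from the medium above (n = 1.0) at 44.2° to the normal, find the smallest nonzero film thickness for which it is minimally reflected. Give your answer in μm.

Top surface (1.0 → 1.41): reflection off a higher-index medium gives a half-wave phase shift.
Bottom surface (1.41 → 1.33): reflection off a lower-index medium gives no phase shift.
Exactly one π shift → a net half-wave offset.
With one net inversion, destructive interference in reflection requires 2 n t cos θ_r = m λ.
Snell's law: 1.0 sin 44.2° = 1.41 sin θ_r → sin θ_r = 0.494, cos θ_r = 0.869.
Minimum nonzero at m = 1: t = λ / (2 n cos θ_r) = 539 / (2 × 1.41 × 0.869) = 220 nm.

0.220 μm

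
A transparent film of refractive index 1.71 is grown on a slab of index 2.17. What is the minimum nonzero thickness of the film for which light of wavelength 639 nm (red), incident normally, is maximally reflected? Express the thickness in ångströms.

1868 Å

Top surface (1.0 → 1.71): reflection off a higher-index medium gives a half-wave phase shift.
At the lower boundary (n = 1.71 to n = 2.17) the reflected ray undergoes a half-wave phase shift.
Zero or two π shifts → no net half-wave offset.
So the condition for constructive reflection is 2 n t = m λ.
Minimum nonzero at m = 1: t = λ / (2 n) = 639 / (2 × 1.71) = 187 nm.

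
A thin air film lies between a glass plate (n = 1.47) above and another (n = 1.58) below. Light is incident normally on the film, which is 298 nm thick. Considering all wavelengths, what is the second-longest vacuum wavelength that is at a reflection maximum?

At the upper boundary (n = 1.47 to n = 1.0) the reflected ray undergoes no phase shift.
Ray reflecting at the bottom interface goes from n = 1.0 toward n = 1.58: a half-wave phase shift.
Net: one phase inversion between the two reflected rays.
With one net inversion, constructive interference in reflection requires 2 n t = (m + ½) λ.
λ = 2 n t / (m + ½). The second-longest wavelength is m = 1: λ = 2 × 1.0 × 298 / 1.50 = 397 nm.

397 nm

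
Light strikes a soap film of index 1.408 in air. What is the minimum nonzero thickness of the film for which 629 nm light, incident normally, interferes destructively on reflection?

Ray reflecting at the top interface goes from n = 1.0 toward n = 1.408: a half-wave phase shift.
Ray reflecting at the bottom interface goes from n = 1.408 toward n = 1.0: no phase shift.
The two reflections differ by half a wavelength.
For minimum reflection here: 2 n t = m λ.
Minimum nonzero at m = 1: t = λ / (2 n) = 629 / (2 × 1.408) = 223 nm.

223 nm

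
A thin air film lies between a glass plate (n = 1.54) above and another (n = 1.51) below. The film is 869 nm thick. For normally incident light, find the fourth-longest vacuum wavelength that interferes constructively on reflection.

Ray reflecting at the top interface goes from n = 1.54 toward n = 1.0: no phase shift.
Bottom surface (1.0 → 1.51): reflection off a higher-index medium gives a half-wave phase shift.
The two reflections differ by half a wavelength.
For maximum reflection here: 2 n t = (m + ½) λ.
λ = 2 n t / (m + ½). The fourth-longest wavelength is m = 3: λ = 2 × 1.0 × 869 / 3.50 = 497 nm.

497 nm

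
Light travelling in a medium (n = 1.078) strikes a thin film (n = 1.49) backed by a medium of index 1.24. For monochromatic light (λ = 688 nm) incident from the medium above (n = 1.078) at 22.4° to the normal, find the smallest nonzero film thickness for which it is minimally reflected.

Top surface (1.078 → 1.49): reflection off a higher-index medium gives a half-wave phase shift.
Ray reflecting at the bottom interface goes from n = 1.49 toward n = 1.24: no phase shift.
Exactly one π shift → a net half-wave offset.
For minimum reflection here: 2 n t cos θ_r = m λ.
Snell's law: 1.078 sin 22.4° = 1.49 sin θ_r → sin θ_r = 0.276, cos θ_r = 0.961.
Minimum nonzero at m = 1: t = λ / (2 n cos θ_r) = 688 / (2 × 1.49 × 0.961) = 240 nm.

240 nm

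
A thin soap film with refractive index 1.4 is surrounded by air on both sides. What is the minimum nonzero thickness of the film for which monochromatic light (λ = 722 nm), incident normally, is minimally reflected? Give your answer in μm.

At the upper boundary (n = 1.0 to n = 1.4) the reflected ray undergoes a half-wave phase shift.
Bottom surface (1.4 → 1.0): reflection off a lower-index medium gives no phase shift.
Net: one phase inversion between the two reflected rays.
So the condition for destructive reflection is 2 n t = m λ.
Minimum nonzero at m = 1: t = λ / (2 n) = 722 / (2 × 1.4) = 258 nm.

0.258 μm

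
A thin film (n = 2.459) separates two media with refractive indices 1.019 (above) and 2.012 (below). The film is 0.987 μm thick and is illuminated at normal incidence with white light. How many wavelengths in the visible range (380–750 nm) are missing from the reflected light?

6

Ray reflecting at the top interface goes from n = 1.019 toward n = 2.459: a half-wave phase shift.
At the lower boundary (n = 2.459 to n = 2.012) the reflected ray undergoes no phase shift.
The two reflections differ by half a wavelength.
With one net inversion, destructive interference in reflection requires 2 n t = m λ.
λ = 2 n t / m = 4854 / m nm.
m=6: 809 nm (IR); m=7: 693 nm (visible); m=8: 607 nm (visible); m=9: 539 nm (visible); m=10: 485 nm (visible); m=11: 441 nm (visible); m=12: 405 nm (visible); m=13: 373 nm (UV).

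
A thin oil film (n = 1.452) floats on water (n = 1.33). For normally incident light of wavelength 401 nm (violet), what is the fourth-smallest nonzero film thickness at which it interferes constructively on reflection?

Top surface (1.0 → 1.452): reflection off a higher-index medium gives a half-wave phase shift.
At the lower boundary (n = 1.452 to n = 1.33) the reflected ray undergoes no phase shift.
Exactly one π shift → a net half-wave offset.
For maximum reflection here: 2 n t = (m + ½) λ.
The fourth-smallest nonzero thickness corresponds to m = 3: t = (m + ½) λ / (2 n) = 3.50 × 401 / (2 × 1.452) = 483 nm.

483 nm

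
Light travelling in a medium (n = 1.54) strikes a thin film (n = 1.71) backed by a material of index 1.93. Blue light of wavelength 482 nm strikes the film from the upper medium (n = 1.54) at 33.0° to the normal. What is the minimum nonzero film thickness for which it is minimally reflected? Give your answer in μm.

At the upper boundary (n = 1.54 to n = 1.71) the reflected ray undergoes a half-wave phase shift.
Ray reflecting at the bottom interface goes from n = 1.71 toward n = 1.93: a half-wave phase shift.
Zero or two π shifts → no net half-wave offset.
For minimum reflection here: 2 n t cos θ_r = (m + ½) λ.
Snell's law: 1.54 sin 33.0° = 1.71 sin θ_r → sin θ_r = 0.490, cos θ_r = 0.871.
Minimum at m = 0: t = λ / (4 n cos θ_r) = 482 / (4 × 1.71 × 0.871) = 80.9 nm.

0.0809 μm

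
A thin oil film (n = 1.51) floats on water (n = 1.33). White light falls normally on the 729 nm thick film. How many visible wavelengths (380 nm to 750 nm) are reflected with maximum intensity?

3

Top surface (1.0 → 1.51): reflection off a higher-index medium gives a half-wave phase shift.
At the lower boundary (n = 1.51 to n = 1.33) the reflected ray undergoes no phase shift.
The two reflections differ by half a wavelength.
With one net inversion, constructive interference in reflection requires 2 n t = (m + ½) λ.
λ = 2 n t / (m + ½) = 2202 / (m + ½) nm.
m=2: 881 nm (IR); m=3: 629 nm (visible); m=4: 489 nm (visible); m=5: 400 nm (visible); m=6: 339 nm (UV).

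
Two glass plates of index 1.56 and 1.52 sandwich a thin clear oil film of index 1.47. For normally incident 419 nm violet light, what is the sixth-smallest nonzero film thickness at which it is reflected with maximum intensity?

784 nm

Top surface (1.56 → 1.47): reflection off a lower-index medium gives no phase shift.
At the lower boundary (n = 1.47 to n = 1.52) the reflected ray undergoes a half-wave phase shift.
The two reflections differ by half a wavelength.
For strong reflection here: 2 n t = (m + ½) λ.
The sixth-smallest nonzero thickness corresponds to m = 5: t = (m + ½) λ / (2 n) = 5.50 × 419 / (2 × 1.47) = 784 nm.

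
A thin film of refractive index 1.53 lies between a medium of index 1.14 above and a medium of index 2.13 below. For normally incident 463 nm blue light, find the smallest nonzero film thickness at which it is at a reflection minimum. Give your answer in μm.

Ray reflecting at the top interface goes from n = 1.14 toward n = 1.53: a half-wave phase shift.
At the lower boundary (n = 1.53 to n = 2.13) the reflected ray undergoes a half-wave phase shift.
Zero or two π shifts → no net half-wave offset.
So the condition for destructive reflection is 2 n t = (m + ½) λ.
Minimum at m = 0: t = λ / (4 n) = 463 / (4 × 1.53) = 75.7 nm.

0.0757 μm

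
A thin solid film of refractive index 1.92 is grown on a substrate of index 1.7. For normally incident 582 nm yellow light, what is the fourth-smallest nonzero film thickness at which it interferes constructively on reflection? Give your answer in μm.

Top surface (1.0 → 1.92): reflection off a higher-index medium gives a half-wave phase shift.
Ray reflecting at the bottom interface goes from n = 1.92 toward n = 1.7: no phase shift.
The two reflections differ by half a wavelength.
So the condition for constructive reflection is 2 n t = (m + ½) λ.
The fourth-smallest nonzero thickness corresponds to m = 3: t = (m + ½) λ / (2 n) = 3.50 × 582 / (2 × 1.92) = 530 nm.

0.530 μm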